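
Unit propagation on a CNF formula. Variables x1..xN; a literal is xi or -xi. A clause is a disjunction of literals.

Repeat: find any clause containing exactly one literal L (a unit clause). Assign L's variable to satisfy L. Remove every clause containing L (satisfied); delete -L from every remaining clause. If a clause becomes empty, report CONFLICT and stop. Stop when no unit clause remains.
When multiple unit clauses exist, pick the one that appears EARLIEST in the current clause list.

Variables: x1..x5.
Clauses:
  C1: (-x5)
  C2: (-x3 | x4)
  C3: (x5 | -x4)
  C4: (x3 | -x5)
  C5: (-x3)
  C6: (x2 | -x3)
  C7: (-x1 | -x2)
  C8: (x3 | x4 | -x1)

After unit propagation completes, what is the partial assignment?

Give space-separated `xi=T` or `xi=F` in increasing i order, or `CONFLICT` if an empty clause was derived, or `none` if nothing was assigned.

unit clause [-5] forces x5=F; simplify:
  drop 5 from [5, -4] -> [-4]
  satisfied 2 clause(s); 6 remain; assigned so far: [5]
unit clause [-4] forces x4=F; simplify:
  drop 4 from [-3, 4] -> [-3]
  drop 4 from [3, 4, -1] -> [3, -1]
  satisfied 1 clause(s); 5 remain; assigned so far: [4, 5]
unit clause [-3] forces x3=F; simplify:
  drop 3 from [3, -1] -> [-1]
  satisfied 3 clause(s); 2 remain; assigned so far: [3, 4, 5]
unit clause [-1] forces x1=F; simplify:
  satisfied 2 clause(s); 0 remain; assigned so far: [1, 3, 4, 5]

Answer: x1=F x3=F x4=F x5=F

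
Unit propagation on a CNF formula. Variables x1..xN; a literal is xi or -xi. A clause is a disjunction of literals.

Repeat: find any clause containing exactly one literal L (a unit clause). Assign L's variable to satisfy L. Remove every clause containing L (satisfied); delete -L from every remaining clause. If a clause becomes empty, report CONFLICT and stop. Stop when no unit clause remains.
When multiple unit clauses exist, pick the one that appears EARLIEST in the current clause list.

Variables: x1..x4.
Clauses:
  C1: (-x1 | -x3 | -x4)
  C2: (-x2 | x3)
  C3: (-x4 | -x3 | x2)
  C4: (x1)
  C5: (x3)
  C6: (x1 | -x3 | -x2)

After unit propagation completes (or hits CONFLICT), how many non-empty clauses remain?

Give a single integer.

Answer: 0

Derivation:
unit clause [1] forces x1=T; simplify:
  drop -1 from [-1, -3, -4] -> [-3, -4]
  satisfied 2 clause(s); 4 remain; assigned so far: [1]
unit clause [3] forces x3=T; simplify:
  drop -3 from [-3, -4] -> [-4]
  drop -3 from [-4, -3, 2] -> [-4, 2]
  satisfied 2 clause(s); 2 remain; assigned so far: [1, 3]
unit clause [-4] forces x4=F; simplify:
  satisfied 2 clause(s); 0 remain; assigned so far: [1, 3, 4]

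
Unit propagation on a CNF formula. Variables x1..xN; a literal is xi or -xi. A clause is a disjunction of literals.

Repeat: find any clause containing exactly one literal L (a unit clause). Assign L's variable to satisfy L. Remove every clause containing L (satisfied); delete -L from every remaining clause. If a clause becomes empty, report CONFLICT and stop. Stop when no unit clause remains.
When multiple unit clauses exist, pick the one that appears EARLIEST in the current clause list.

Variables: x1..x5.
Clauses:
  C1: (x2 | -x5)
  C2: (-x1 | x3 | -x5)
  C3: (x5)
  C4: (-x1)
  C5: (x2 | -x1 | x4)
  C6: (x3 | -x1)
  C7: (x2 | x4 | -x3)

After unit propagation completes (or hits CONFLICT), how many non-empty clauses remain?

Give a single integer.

Answer: 0

Derivation:
unit clause [5] forces x5=T; simplify:
  drop -5 from [2, -5] -> [2]
  drop -5 from [-1, 3, -5] -> [-1, 3]
  satisfied 1 clause(s); 6 remain; assigned so far: [5]
unit clause [2] forces x2=T; simplify:
  satisfied 3 clause(s); 3 remain; assigned so far: [2, 5]
unit clause [-1] forces x1=F; simplify:
  satisfied 3 clause(s); 0 remain; assigned so far: [1, 2, 5]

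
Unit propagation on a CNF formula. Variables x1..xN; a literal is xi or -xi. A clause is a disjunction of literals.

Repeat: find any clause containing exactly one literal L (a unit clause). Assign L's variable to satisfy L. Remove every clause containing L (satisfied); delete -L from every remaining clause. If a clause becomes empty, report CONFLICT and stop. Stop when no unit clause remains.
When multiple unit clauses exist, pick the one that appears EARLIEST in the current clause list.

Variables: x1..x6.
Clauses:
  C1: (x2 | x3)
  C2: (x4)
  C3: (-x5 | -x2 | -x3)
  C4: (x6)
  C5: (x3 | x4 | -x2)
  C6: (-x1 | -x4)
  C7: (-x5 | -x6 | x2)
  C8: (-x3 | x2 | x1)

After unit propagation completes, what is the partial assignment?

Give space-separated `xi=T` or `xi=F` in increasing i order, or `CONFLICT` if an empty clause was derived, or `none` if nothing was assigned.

Answer: x1=F x4=T x6=T

Derivation:
unit clause [4] forces x4=T; simplify:
  drop -4 from [-1, -4] -> [-1]
  satisfied 2 clause(s); 6 remain; assigned so far: [4]
unit clause [6] forces x6=T; simplify:
  drop -6 from [-5, -6, 2] -> [-5, 2]
  satisfied 1 clause(s); 5 remain; assigned so far: [4, 6]
unit clause [-1] forces x1=F; simplify:
  drop 1 from [-3, 2, 1] -> [-3, 2]
  satisfied 1 clause(s); 4 remain; assigned so far: [1, 4, 6]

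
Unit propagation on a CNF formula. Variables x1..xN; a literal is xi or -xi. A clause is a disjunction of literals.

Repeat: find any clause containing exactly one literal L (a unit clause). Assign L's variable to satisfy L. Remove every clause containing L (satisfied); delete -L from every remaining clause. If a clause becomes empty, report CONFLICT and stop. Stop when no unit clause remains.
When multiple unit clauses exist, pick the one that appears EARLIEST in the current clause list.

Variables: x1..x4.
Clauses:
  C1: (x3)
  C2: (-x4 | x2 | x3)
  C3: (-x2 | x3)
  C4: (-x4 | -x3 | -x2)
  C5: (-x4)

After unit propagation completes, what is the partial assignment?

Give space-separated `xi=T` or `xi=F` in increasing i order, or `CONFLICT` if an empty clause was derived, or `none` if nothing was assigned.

unit clause [3] forces x3=T; simplify:
  drop -3 from [-4, -3, -2] -> [-4, -2]
  satisfied 3 clause(s); 2 remain; assigned so far: [3]
unit clause [-4] forces x4=F; simplify:
  satisfied 2 clause(s); 0 remain; assigned so far: [3, 4]

Answer: x3=T x4=F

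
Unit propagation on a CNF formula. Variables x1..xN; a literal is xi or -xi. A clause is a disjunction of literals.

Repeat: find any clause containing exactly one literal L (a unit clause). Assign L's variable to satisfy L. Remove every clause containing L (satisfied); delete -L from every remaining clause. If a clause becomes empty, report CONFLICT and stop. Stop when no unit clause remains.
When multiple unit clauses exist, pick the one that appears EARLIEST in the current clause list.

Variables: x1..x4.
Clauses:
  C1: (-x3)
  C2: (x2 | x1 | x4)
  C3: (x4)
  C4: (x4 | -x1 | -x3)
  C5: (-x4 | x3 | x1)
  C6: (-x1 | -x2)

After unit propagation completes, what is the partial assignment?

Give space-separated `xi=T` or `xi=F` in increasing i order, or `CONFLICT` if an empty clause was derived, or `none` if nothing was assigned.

unit clause [-3] forces x3=F; simplify:
  drop 3 from [-4, 3, 1] -> [-4, 1]
  satisfied 2 clause(s); 4 remain; assigned so far: [3]
unit clause [4] forces x4=T; simplify:
  drop -4 from [-4, 1] -> [1]
  satisfied 2 clause(s); 2 remain; assigned so far: [3, 4]
unit clause [1] forces x1=T; simplify:
  drop -1 from [-1, -2] -> [-2]
  satisfied 1 clause(s); 1 remain; assigned so far: [1, 3, 4]
unit clause [-2] forces x2=F; simplify:
  satisfied 1 clause(s); 0 remain; assigned so far: [1, 2, 3, 4]

Answer: x1=T x2=F x3=F x4=T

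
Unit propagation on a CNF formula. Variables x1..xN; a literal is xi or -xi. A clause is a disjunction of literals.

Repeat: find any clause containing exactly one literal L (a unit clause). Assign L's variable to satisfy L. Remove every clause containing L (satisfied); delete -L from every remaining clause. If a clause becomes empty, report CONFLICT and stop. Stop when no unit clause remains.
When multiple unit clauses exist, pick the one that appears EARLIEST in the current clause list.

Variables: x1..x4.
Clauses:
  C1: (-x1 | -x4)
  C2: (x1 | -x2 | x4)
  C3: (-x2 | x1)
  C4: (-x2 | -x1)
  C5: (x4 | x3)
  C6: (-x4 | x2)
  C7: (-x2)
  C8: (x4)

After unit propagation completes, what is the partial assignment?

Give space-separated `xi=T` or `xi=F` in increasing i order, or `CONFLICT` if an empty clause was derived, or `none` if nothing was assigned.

unit clause [-2] forces x2=F; simplify:
  drop 2 from [-4, 2] -> [-4]
  satisfied 4 clause(s); 4 remain; assigned so far: [2]
unit clause [-4] forces x4=F; simplify:
  drop 4 from [4, 3] -> [3]
  drop 4 from [4] -> [] (empty!)
  satisfied 2 clause(s); 2 remain; assigned so far: [2, 4]
CONFLICT (empty clause)

Answer: CONFLICT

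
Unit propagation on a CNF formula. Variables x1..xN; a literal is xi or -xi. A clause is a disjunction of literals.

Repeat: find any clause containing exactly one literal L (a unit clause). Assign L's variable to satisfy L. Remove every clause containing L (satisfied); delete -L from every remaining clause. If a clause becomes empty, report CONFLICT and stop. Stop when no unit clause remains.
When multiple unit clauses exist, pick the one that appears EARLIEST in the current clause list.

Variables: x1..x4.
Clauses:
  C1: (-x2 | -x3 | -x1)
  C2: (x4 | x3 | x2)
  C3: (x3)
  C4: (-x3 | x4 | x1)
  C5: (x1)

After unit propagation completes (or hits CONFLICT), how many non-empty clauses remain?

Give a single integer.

unit clause [3] forces x3=T; simplify:
  drop -3 from [-2, -3, -1] -> [-2, -1]
  drop -3 from [-3, 4, 1] -> [4, 1]
  satisfied 2 clause(s); 3 remain; assigned so far: [3]
unit clause [1] forces x1=T; simplify:
  drop -1 from [-2, -1] -> [-2]
  satisfied 2 clause(s); 1 remain; assigned so far: [1, 3]
unit clause [-2] forces x2=F; simplify:
  satisfied 1 clause(s); 0 remain; assigned so far: [1, 2, 3]

Answer: 0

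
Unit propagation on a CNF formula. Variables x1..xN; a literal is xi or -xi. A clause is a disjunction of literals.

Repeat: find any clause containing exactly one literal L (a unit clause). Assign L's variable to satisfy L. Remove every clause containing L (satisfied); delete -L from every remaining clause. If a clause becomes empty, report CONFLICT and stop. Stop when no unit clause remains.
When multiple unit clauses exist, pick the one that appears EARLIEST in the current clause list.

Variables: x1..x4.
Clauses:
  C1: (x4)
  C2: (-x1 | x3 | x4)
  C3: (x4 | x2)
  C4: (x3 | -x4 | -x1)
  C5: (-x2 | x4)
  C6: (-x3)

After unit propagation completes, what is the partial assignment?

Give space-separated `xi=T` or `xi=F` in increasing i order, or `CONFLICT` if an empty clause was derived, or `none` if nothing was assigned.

unit clause [4] forces x4=T; simplify:
  drop -4 from [3, -4, -1] -> [3, -1]
  satisfied 4 clause(s); 2 remain; assigned so far: [4]
unit clause [-3] forces x3=F; simplify:
  drop 3 from [3, -1] -> [-1]
  satisfied 1 clause(s); 1 remain; assigned so far: [3, 4]
unit clause [-1] forces x1=F; simplify:
  satisfied 1 clause(s); 0 remain; assigned so far: [1, 3, 4]

Answer: x1=F x3=F x4=T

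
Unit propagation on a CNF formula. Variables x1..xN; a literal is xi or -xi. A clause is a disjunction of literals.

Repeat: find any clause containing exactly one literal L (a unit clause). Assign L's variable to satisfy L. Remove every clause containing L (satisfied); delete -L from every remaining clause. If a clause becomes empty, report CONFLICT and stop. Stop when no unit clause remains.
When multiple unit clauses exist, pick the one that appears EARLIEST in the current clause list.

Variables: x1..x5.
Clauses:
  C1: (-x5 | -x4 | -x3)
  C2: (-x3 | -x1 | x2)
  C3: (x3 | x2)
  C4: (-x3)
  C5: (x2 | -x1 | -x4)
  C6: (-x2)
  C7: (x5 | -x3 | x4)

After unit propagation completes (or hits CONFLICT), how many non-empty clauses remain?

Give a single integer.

Answer: 0

Derivation:
unit clause [-3] forces x3=F; simplify:
  drop 3 from [3, 2] -> [2]
  satisfied 4 clause(s); 3 remain; assigned so far: [3]
unit clause [2] forces x2=T; simplify:
  drop -2 from [-2] -> [] (empty!)
  satisfied 2 clause(s); 1 remain; assigned so far: [2, 3]
CONFLICT (empty clause)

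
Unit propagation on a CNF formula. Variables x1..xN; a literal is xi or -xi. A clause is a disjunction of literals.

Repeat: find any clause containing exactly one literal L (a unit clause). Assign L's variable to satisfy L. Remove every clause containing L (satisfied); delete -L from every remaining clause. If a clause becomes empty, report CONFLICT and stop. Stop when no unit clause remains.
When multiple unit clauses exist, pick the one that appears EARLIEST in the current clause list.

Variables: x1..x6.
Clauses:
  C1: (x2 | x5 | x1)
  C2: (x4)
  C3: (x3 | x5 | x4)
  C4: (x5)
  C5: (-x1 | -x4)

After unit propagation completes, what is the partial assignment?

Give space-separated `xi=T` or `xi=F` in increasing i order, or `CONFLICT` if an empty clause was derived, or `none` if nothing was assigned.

unit clause [4] forces x4=T; simplify:
  drop -4 from [-1, -4] -> [-1]
  satisfied 2 clause(s); 3 remain; assigned so far: [4]
unit clause [5] forces x5=T; simplify:
  satisfied 2 clause(s); 1 remain; assigned so far: [4, 5]
unit clause [-1] forces x1=F; simplify:
  satisfied 1 clause(s); 0 remain; assigned so far: [1, 4, 5]

Answer: x1=F x4=T x5=T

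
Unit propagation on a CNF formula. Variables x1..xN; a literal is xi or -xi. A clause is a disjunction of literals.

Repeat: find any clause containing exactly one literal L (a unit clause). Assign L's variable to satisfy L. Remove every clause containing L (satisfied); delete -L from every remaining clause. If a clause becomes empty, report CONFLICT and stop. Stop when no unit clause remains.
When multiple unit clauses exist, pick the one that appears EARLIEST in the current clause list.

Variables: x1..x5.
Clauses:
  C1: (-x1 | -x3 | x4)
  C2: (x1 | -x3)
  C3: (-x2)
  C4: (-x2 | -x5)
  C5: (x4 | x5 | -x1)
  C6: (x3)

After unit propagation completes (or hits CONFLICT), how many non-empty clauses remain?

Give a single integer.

Answer: 0

Derivation:
unit clause [-2] forces x2=F; simplify:
  satisfied 2 clause(s); 4 remain; assigned so far: [2]
unit clause [3] forces x3=T; simplify:
  drop -3 from [-1, -3, 4] -> [-1, 4]
  drop -3 from [1, -3] -> [1]
  satisfied 1 clause(s); 3 remain; assigned so far: [2, 3]
unit clause [1] forces x1=T; simplify:
  drop -1 from [-1, 4] -> [4]
  drop -1 from [4, 5, -1] -> [4, 5]
  satisfied 1 clause(s); 2 remain; assigned so far: [1, 2, 3]
unit clause [4] forces x4=T; simplify:
  satisfied 2 clause(s); 0 remain; assigned so far: [1, 2, 3, 4]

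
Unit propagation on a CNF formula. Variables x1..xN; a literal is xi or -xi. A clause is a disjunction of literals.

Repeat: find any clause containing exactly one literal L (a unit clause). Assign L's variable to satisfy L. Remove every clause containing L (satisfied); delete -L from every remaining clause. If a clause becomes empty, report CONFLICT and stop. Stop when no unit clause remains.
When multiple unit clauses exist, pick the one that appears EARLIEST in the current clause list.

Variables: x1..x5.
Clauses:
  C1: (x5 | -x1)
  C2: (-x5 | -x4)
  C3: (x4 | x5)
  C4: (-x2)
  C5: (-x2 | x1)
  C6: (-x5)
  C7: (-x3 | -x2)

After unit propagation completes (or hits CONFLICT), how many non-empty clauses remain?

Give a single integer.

unit clause [-2] forces x2=F; simplify:
  satisfied 3 clause(s); 4 remain; assigned so far: [2]
unit clause [-5] forces x5=F; simplify:
  drop 5 from [5, -1] -> [-1]
  drop 5 from [4, 5] -> [4]
  satisfied 2 clause(s); 2 remain; assigned so far: [2, 5]
unit clause [-1] forces x1=F; simplify:
  satisfied 1 clause(s); 1 remain; assigned so far: [1, 2, 5]
unit clause [4] forces x4=T; simplify:
  satisfied 1 clause(s); 0 remain; assigned so far: [1, 2, 4, 5]

Answer: 0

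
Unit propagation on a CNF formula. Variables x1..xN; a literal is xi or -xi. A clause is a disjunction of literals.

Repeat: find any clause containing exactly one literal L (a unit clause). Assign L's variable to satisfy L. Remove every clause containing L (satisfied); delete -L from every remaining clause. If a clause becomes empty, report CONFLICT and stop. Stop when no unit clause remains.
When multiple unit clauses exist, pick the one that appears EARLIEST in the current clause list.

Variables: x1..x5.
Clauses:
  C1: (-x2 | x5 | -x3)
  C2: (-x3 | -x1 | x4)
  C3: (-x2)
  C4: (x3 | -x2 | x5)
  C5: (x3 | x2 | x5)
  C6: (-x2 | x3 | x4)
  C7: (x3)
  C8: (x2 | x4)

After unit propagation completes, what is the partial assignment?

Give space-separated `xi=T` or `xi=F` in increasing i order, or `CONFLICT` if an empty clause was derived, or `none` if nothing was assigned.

Answer: x2=F x3=T x4=T

Derivation:
unit clause [-2] forces x2=F; simplify:
  drop 2 from [3, 2, 5] -> [3, 5]
  drop 2 from [2, 4] -> [4]
  satisfied 4 clause(s); 4 remain; assigned so far: [2]
unit clause [3] forces x3=T; simplify:
  drop -3 from [-3, -1, 4] -> [-1, 4]
  satisfied 2 clause(s); 2 remain; assigned so far: [2, 3]
unit clause [4] forces x4=T; simplify:
  satisfied 2 clause(s); 0 remain; assigned so far: [2, 3, 4]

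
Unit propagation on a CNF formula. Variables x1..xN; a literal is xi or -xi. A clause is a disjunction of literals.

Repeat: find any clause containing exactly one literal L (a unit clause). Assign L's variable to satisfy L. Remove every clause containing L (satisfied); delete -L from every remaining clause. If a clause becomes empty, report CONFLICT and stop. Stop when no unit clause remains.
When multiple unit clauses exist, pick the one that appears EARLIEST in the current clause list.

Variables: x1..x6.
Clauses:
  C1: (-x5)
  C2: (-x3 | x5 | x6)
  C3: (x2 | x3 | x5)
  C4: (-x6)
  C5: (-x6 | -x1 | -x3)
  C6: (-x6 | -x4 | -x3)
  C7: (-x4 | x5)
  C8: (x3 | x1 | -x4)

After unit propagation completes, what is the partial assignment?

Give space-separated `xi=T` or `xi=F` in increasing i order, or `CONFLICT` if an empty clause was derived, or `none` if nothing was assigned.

unit clause [-5] forces x5=F; simplify:
  drop 5 from [-3, 5, 6] -> [-3, 6]
  drop 5 from [2, 3, 5] -> [2, 3]
  drop 5 from [-4, 5] -> [-4]
  satisfied 1 clause(s); 7 remain; assigned so far: [5]
unit clause [-6] forces x6=F; simplify:
  drop 6 from [-3, 6] -> [-3]
  satisfied 3 clause(s); 4 remain; assigned so far: [5, 6]
unit clause [-3] forces x3=F; simplify:
  drop 3 from [2, 3] -> [2]
  drop 3 from [3, 1, -4] -> [1, -4]
  satisfied 1 clause(s); 3 remain; assigned so far: [3, 5, 6]
unit clause [2] forces x2=T; simplify:
  satisfied 1 clause(s); 2 remain; assigned so far: [2, 3, 5, 6]
unit clause [-4] forces x4=F; simplify:
  satisfied 2 clause(s); 0 remain; assigned so far: [2, 3, 4, 5, 6]

Answer: x2=T x3=F x4=F x5=F x6=F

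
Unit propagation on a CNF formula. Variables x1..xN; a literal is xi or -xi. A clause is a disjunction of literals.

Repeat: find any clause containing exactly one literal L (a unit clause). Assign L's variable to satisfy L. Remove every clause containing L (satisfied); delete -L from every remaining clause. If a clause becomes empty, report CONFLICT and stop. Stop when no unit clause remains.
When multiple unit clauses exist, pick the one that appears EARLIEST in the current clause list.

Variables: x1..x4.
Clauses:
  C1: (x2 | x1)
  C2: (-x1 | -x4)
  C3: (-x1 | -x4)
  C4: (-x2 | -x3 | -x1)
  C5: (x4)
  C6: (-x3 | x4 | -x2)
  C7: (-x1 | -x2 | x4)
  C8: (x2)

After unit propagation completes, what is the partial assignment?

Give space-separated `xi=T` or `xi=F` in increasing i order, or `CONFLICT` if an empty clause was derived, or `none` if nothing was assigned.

unit clause [4] forces x4=T; simplify:
  drop -4 from [-1, -4] -> [-1]
  drop -4 from [-1, -4] -> [-1]
  satisfied 3 clause(s); 5 remain; assigned so far: [4]
unit clause [-1] forces x1=F; simplify:
  drop 1 from [2, 1] -> [2]
  satisfied 3 clause(s); 2 remain; assigned so far: [1, 4]
unit clause [2] forces x2=T; simplify:
  satisfied 2 clause(s); 0 remain; assigned so far: [1, 2, 4]

Answer: x1=F x2=T x4=T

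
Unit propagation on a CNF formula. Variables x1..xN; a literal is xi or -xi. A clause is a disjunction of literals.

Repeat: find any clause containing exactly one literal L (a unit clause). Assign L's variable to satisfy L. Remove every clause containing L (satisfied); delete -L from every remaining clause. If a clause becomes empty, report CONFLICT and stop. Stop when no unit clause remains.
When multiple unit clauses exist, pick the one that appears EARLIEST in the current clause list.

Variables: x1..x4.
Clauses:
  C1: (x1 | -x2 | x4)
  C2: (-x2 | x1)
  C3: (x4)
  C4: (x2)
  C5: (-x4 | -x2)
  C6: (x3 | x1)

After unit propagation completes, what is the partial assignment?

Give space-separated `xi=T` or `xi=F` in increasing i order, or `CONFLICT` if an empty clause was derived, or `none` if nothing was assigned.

unit clause [4] forces x4=T; simplify:
  drop -4 from [-4, -2] -> [-2]
  satisfied 2 clause(s); 4 remain; assigned so far: [4]
unit clause [2] forces x2=T; simplify:
  drop -2 from [-2, 1] -> [1]
  drop -2 from [-2] -> [] (empty!)
  satisfied 1 clause(s); 3 remain; assigned so far: [2, 4]
CONFLICT (empty clause)

Answer: CONFLICT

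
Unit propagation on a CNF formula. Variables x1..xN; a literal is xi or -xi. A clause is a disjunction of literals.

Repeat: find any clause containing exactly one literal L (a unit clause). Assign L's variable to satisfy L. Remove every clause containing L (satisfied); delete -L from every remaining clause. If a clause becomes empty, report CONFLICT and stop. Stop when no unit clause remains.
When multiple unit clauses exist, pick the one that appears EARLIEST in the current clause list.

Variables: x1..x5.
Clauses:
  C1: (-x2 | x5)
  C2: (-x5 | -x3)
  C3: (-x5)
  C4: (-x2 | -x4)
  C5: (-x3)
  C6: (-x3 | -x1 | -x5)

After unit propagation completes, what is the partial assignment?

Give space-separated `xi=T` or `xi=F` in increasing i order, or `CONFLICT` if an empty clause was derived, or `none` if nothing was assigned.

unit clause [-5] forces x5=F; simplify:
  drop 5 from [-2, 5] -> [-2]
  satisfied 3 clause(s); 3 remain; assigned so far: [5]
unit clause [-2] forces x2=F; simplify:
  satisfied 2 clause(s); 1 remain; assigned so far: [2, 5]
unit clause [-3] forces x3=F; simplify:
  satisfied 1 clause(s); 0 remain; assigned so far: [2, 3, 5]

Answer: x2=F x3=F x5=F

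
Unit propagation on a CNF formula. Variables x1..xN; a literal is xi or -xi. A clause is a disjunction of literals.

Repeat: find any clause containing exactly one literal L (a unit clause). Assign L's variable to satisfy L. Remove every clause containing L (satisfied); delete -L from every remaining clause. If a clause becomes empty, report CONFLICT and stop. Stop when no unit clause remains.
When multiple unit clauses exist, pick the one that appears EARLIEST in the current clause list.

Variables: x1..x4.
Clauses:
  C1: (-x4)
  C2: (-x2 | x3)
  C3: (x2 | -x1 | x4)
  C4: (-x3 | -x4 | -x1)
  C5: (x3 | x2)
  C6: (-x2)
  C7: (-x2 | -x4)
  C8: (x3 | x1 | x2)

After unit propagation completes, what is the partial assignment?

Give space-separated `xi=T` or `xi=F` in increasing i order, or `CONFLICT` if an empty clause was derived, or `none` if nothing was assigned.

Answer: x1=F x2=F x3=T x4=F

Derivation:
unit clause [-4] forces x4=F; simplify:
  drop 4 from [2, -1, 4] -> [2, -1]
  satisfied 3 clause(s); 5 remain; assigned so far: [4]
unit clause [-2] forces x2=F; simplify:
  drop 2 from [2, -1] -> [-1]
  drop 2 from [3, 2] -> [3]
  drop 2 from [3, 1, 2] -> [3, 1]
  satisfied 2 clause(s); 3 remain; assigned so far: [2, 4]
unit clause [-1] forces x1=F; simplify:
  drop 1 from [3, 1] -> [3]
  satisfied 1 clause(s); 2 remain; assigned so far: [1, 2, 4]
unit clause [3] forces x3=T; simplify:
  satisfied 2 clause(s); 0 remain; assigned so far: [1, 2, 3, 4]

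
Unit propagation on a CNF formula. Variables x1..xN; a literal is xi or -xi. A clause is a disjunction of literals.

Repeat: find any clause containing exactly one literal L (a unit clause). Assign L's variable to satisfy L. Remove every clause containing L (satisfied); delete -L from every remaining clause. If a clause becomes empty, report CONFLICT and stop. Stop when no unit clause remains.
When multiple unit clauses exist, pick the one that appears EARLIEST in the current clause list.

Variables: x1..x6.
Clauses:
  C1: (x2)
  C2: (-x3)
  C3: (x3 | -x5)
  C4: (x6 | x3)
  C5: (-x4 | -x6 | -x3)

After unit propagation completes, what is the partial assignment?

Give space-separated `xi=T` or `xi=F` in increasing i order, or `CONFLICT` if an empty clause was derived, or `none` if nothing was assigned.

Answer: x2=T x3=F x5=F x6=T

Derivation:
unit clause [2] forces x2=T; simplify:
  satisfied 1 clause(s); 4 remain; assigned so far: [2]
unit clause [-3] forces x3=F; simplify:
  drop 3 from [3, -5] -> [-5]
  drop 3 from [6, 3] -> [6]
  satisfied 2 clause(s); 2 remain; assigned so far: [2, 3]
unit clause [-5] forces x5=F; simplify:
  satisfied 1 clause(s); 1 remain; assigned so far: [2, 3, 5]
unit clause [6] forces x6=T; simplify:
  satisfied 1 clause(s); 0 remain; assigned so far: [2, 3, 5, 6]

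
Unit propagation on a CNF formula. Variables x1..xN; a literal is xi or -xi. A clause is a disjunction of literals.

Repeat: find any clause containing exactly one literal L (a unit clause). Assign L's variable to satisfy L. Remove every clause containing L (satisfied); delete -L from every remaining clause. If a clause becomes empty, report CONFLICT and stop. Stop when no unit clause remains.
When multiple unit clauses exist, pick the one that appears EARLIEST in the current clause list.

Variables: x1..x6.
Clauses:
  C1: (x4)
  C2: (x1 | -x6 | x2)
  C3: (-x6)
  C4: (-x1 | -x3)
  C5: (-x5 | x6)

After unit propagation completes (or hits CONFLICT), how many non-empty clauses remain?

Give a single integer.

Answer: 1

Derivation:
unit clause [4] forces x4=T; simplify:
  satisfied 1 clause(s); 4 remain; assigned so far: [4]
unit clause [-6] forces x6=F; simplify:
  drop 6 from [-5, 6] -> [-5]
  satisfied 2 clause(s); 2 remain; assigned so far: [4, 6]
unit clause [-5] forces x5=F; simplify:
  satisfied 1 clause(s); 1 remain; assigned so far: [4, 5, 6]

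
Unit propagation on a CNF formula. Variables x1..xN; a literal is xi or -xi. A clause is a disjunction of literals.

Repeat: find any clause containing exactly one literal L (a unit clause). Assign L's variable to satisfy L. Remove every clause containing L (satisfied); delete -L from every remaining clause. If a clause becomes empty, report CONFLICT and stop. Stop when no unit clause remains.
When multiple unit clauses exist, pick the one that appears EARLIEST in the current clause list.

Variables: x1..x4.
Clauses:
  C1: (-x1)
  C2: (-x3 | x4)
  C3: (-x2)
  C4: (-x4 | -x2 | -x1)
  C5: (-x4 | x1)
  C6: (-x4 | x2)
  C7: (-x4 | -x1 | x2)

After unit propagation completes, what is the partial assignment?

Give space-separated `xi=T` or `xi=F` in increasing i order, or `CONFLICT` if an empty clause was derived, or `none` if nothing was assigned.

Answer: x1=F x2=F x3=F x4=F

Derivation:
unit clause [-1] forces x1=F; simplify:
  drop 1 from [-4, 1] -> [-4]
  satisfied 3 clause(s); 4 remain; assigned so far: [1]
unit clause [-2] forces x2=F; simplify:
  drop 2 from [-4, 2] -> [-4]
  satisfied 1 clause(s); 3 remain; assigned so far: [1, 2]
unit clause [-4] forces x4=F; simplify:
  drop 4 from [-3, 4] -> [-3]
  satisfied 2 clause(s); 1 remain; assigned so far: [1, 2, 4]
unit clause [-3] forces x3=F; simplify:
  satisfied 1 clause(s); 0 remain; assigned so far: [1, 2, 3, 4]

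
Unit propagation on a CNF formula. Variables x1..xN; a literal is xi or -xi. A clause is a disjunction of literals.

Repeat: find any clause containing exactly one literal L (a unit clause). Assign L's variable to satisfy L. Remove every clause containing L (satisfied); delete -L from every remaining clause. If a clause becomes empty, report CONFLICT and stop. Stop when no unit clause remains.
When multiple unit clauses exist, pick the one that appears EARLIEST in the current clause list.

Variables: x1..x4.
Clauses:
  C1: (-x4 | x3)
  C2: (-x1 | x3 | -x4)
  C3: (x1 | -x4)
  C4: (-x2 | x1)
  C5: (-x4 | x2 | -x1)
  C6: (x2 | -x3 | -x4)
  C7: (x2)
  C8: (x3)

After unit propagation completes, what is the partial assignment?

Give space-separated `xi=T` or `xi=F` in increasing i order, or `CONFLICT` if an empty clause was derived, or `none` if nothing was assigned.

Answer: x1=T x2=T x3=T

Derivation:
unit clause [2] forces x2=T; simplify:
  drop -2 from [-2, 1] -> [1]
  satisfied 3 clause(s); 5 remain; assigned so far: [2]
unit clause [1] forces x1=T; simplify:
  drop -1 from [-1, 3, -4] -> [3, -4]
  satisfied 2 clause(s); 3 remain; assigned so far: [1, 2]
unit clause [3] forces x3=T; simplify:
  satisfied 3 clause(s); 0 remain; assigned so far: [1, 2, 3]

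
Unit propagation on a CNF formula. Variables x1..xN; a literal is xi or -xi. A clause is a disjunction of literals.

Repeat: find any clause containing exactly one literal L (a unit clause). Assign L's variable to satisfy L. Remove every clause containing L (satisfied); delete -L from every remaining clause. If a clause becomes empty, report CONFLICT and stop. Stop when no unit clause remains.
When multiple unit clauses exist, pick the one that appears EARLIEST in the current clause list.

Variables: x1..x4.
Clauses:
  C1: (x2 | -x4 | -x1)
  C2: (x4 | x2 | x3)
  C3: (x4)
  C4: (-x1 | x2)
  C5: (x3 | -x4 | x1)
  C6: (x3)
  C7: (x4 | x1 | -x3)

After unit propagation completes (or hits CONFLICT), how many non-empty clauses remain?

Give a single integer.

Answer: 2

Derivation:
unit clause [4] forces x4=T; simplify:
  drop -4 from [2, -4, -1] -> [2, -1]
  drop -4 from [3, -4, 1] -> [3, 1]
  satisfied 3 clause(s); 4 remain; assigned so far: [4]
unit clause [3] forces x3=T; simplify:
  satisfied 2 clause(s); 2 remain; assigned so far: [3, 4]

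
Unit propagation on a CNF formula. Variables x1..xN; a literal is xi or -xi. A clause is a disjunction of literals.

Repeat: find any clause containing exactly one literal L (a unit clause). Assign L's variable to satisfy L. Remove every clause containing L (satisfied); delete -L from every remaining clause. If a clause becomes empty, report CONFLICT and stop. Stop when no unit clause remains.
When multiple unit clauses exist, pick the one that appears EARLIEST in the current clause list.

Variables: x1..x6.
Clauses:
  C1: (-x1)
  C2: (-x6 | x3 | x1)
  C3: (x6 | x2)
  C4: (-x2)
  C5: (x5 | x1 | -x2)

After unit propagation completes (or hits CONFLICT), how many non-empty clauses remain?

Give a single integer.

Answer: 0

Derivation:
unit clause [-1] forces x1=F; simplify:
  drop 1 from [-6, 3, 1] -> [-6, 3]
  drop 1 from [5, 1, -2] -> [5, -2]
  satisfied 1 clause(s); 4 remain; assigned so far: [1]
unit clause [-2] forces x2=F; simplify:
  drop 2 from [6, 2] -> [6]
  satisfied 2 clause(s); 2 remain; assigned so far: [1, 2]
unit clause [6] forces x6=T; simplify:
  drop -6 from [-6, 3] -> [3]
  satisfied 1 clause(s); 1 remain; assigned so far: [1, 2, 6]
unit clause [3] forces x3=T; simplify:
  satisfied 1 clause(s); 0 remain; assigned so far: [1, 2, 3, 6]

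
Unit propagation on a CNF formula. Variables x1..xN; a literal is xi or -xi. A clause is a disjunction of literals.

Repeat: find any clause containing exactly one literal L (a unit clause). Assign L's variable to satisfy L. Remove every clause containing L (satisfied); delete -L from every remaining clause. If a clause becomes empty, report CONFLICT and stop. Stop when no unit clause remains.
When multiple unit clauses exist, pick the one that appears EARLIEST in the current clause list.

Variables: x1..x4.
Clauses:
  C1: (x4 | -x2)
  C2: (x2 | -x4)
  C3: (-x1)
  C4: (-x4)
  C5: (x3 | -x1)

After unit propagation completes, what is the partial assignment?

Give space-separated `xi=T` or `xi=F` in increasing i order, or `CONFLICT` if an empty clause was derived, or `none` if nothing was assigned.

Answer: x1=F x2=F x4=F

Derivation:
unit clause [-1] forces x1=F; simplify:
  satisfied 2 clause(s); 3 remain; assigned so far: [1]
unit clause [-4] forces x4=F; simplify:
  drop 4 from [4, -2] -> [-2]
  satisfied 2 clause(s); 1 remain; assigned so far: [1, 4]
unit clause [-2] forces x2=F; simplify:
  satisfied 1 clause(s); 0 remain; assigned so far: [1, 2, 4]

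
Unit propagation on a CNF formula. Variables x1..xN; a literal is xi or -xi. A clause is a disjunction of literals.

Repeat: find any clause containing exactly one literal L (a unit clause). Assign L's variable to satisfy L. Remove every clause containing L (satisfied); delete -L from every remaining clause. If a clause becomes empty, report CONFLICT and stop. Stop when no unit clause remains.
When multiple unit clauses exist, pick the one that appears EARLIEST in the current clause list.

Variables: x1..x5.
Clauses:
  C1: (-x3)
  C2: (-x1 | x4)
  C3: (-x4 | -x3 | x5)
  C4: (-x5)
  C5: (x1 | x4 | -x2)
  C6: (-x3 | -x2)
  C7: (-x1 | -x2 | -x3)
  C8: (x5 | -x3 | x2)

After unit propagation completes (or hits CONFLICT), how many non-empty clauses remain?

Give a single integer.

unit clause [-3] forces x3=F; simplify:
  satisfied 5 clause(s); 3 remain; assigned so far: [3]
unit clause [-5] forces x5=F; simplify:
  satisfied 1 clause(s); 2 remain; assigned so far: [3, 5]

Answer: 2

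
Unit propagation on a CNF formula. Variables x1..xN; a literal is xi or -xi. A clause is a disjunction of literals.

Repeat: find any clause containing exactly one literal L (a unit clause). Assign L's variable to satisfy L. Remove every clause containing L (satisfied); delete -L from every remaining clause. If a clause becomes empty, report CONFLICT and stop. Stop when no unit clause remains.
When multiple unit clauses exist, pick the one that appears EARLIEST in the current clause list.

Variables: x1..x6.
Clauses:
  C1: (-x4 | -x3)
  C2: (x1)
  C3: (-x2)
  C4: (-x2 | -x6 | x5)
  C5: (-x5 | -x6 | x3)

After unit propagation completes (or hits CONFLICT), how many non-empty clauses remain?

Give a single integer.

unit clause [1] forces x1=T; simplify:
  satisfied 1 clause(s); 4 remain; assigned so far: [1]
unit clause [-2] forces x2=F; simplify:
  satisfied 2 clause(s); 2 remain; assigned so far: [1, 2]

Answer: 2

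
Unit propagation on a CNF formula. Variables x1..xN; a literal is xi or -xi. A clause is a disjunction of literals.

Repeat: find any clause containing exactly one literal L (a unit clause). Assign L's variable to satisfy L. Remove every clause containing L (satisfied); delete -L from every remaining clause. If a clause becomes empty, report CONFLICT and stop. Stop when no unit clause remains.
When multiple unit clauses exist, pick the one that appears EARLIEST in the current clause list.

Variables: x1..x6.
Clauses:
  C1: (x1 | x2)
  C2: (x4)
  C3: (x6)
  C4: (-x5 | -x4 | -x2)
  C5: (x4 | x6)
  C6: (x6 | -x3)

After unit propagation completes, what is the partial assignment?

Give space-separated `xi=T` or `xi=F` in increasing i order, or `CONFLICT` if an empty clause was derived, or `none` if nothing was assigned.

Answer: x4=T x6=T

Derivation:
unit clause [4] forces x4=T; simplify:
  drop -4 from [-5, -4, -2] -> [-5, -2]
  satisfied 2 clause(s); 4 remain; assigned so far: [4]
unit clause [6] forces x6=T; simplify:
  satisfied 2 clause(s); 2 remain; assigned so far: [4, 6]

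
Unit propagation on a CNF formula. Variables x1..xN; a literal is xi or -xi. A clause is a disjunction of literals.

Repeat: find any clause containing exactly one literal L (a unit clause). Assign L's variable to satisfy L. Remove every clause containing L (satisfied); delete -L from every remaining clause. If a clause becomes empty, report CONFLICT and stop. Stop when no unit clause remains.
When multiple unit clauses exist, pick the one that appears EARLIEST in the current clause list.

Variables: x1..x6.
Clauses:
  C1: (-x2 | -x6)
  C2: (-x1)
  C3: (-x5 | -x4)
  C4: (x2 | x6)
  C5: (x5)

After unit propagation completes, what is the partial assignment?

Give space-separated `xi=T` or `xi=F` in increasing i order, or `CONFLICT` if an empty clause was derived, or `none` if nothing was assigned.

Answer: x1=F x4=F x5=T

Derivation:
unit clause [-1] forces x1=F; simplify:
  satisfied 1 clause(s); 4 remain; assigned so far: [1]
unit clause [5] forces x5=T; simplify:
  drop -5 from [-5, -4] -> [-4]
  satisfied 1 clause(s); 3 remain; assigned so far: [1, 5]
unit clause [-4] forces x4=F; simplify:
  satisfied 1 clause(s); 2 remain; assigned so far: [1, 4, 5]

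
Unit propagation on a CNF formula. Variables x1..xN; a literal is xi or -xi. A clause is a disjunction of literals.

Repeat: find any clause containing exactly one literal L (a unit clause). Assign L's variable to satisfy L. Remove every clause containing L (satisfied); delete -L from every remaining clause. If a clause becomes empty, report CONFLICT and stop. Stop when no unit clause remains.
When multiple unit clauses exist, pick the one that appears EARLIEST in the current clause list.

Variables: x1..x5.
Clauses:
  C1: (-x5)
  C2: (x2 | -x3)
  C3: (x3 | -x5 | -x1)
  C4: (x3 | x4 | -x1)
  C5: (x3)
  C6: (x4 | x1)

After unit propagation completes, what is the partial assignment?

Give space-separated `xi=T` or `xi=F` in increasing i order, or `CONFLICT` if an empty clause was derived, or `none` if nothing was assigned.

unit clause [-5] forces x5=F; simplify:
  satisfied 2 clause(s); 4 remain; assigned so far: [5]
unit clause [3] forces x3=T; simplify:
  drop -3 from [2, -3] -> [2]
  satisfied 2 clause(s); 2 remain; assigned so far: [3, 5]
unit clause [2] forces x2=T; simplify:
  satisfied 1 clause(s); 1 remain; assigned so far: [2, 3, 5]

Answer: x2=T x3=T x5=F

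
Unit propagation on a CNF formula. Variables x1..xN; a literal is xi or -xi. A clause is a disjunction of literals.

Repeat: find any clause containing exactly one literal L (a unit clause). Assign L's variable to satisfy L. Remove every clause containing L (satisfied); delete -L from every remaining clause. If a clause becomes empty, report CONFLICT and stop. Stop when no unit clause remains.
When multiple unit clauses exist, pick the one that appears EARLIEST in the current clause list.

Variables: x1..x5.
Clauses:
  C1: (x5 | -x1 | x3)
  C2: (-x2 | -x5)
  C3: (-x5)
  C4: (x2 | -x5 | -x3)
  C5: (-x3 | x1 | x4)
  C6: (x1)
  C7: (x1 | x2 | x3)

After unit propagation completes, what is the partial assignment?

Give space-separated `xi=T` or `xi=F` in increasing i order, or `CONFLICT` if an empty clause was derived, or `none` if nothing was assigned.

unit clause [-5] forces x5=F; simplify:
  drop 5 from [5, -1, 3] -> [-1, 3]
  satisfied 3 clause(s); 4 remain; assigned so far: [5]
unit clause [1] forces x1=T; simplify:
  drop -1 from [-1, 3] -> [3]
  satisfied 3 clause(s); 1 remain; assigned so far: [1, 5]
unit clause [3] forces x3=T; simplify:
  satisfied 1 clause(s); 0 remain; assigned so far: [1, 3, 5]

Answer: x1=T x3=T x5=F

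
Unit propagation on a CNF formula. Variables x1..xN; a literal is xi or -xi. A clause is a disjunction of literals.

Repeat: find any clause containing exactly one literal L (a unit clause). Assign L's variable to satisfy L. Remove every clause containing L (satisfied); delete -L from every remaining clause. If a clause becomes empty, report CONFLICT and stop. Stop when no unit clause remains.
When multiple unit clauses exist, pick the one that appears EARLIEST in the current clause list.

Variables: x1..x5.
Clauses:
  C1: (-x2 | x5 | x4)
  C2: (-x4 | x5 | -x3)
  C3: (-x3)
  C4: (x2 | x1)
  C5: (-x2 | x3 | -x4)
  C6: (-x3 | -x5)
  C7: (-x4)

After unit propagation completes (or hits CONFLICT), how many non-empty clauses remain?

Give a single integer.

Answer: 2

Derivation:
unit clause [-3] forces x3=F; simplify:
  drop 3 from [-2, 3, -4] -> [-2, -4]
  satisfied 3 clause(s); 4 remain; assigned so far: [3]
unit clause [-4] forces x4=F; simplify:
  drop 4 from [-2, 5, 4] -> [-2, 5]
  satisfied 2 clause(s); 2 remain; assigned so far: [3, 4]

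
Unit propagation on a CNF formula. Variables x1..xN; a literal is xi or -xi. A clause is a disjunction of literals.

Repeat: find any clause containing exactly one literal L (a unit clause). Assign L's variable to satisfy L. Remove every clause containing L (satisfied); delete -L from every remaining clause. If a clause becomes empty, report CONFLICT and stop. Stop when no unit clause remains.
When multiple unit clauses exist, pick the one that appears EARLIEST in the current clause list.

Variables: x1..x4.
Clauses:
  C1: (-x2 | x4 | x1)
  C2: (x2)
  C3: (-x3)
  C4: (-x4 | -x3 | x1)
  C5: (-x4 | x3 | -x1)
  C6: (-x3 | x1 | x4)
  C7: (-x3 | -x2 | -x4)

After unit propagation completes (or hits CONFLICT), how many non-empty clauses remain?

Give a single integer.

Answer: 2

Derivation:
unit clause [2] forces x2=T; simplify:
  drop -2 from [-2, 4, 1] -> [4, 1]
  drop -2 from [-3, -2, -4] -> [-3, -4]
  satisfied 1 clause(s); 6 remain; assigned so far: [2]
unit clause [-3] forces x3=F; simplify:
  drop 3 from [-4, 3, -1] -> [-4, -1]
  satisfied 4 clause(s); 2 remain; assigned so far: [2, 3]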